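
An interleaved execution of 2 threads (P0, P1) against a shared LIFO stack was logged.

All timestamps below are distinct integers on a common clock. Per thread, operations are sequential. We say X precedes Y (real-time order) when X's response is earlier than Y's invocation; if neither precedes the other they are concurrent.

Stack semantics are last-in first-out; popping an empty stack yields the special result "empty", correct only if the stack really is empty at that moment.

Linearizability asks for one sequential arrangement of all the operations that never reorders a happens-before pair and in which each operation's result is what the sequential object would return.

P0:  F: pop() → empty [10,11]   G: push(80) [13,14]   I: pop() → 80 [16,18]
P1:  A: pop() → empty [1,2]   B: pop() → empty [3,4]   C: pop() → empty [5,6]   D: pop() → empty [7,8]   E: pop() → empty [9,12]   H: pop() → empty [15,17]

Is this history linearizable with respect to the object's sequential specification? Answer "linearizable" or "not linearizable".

witness order: A, B, C, D, E, F, G, I, H
step 1: A pop() → empty — stack <>
step 2: B pop() → empty — stack <>
step 3: C pop() → empty — stack <>
step 4: D pop() → empty — stack <>
step 5: E pop() → empty — stack <>
step 6: F pop() → empty — stack <>
step 7: G push(80) — stack <80>
step 8: I pop() → 80 — stack <>
step 9: H pop() → empty — stack <>

linearizable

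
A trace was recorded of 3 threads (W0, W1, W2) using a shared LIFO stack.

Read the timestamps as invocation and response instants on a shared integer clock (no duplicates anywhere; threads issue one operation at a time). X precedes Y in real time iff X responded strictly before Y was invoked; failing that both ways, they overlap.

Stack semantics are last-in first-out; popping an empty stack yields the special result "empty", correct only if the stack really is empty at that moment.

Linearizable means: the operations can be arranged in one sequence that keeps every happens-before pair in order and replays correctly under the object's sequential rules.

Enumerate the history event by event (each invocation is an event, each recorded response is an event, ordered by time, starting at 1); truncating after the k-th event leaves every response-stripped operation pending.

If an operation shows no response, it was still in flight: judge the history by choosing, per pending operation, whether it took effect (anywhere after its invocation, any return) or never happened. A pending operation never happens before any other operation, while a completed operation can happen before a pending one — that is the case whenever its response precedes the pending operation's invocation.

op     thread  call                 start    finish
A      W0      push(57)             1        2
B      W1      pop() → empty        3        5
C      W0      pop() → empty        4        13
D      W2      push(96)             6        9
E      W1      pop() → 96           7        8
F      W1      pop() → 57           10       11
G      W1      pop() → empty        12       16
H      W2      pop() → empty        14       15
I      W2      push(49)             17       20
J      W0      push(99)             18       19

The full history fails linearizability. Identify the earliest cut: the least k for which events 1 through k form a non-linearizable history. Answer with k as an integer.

events 1..10 are linearizable; a witness order is A, C, B, D, E:
1. A push(57), leaving stack <57>
2. C pop() (pending, included), leaving stack <>
3. B pop() → empty, leaving stack <>
4. D push(96), leaving stack <96>
5. E pop() → 96, leaving stack <>
include event 11 — F responding at 11 — and every candidate order breaks
completion choices over the 1 pending operation (C) were checked; none helps
sample order A, B, D, E, F (pending dropped) stalls at step 2 — B pop() → empty has no legal effect
sample order A, B, E, D, F (pending dropped) stalls at step 2 — B pop() → empty has no legal effect

11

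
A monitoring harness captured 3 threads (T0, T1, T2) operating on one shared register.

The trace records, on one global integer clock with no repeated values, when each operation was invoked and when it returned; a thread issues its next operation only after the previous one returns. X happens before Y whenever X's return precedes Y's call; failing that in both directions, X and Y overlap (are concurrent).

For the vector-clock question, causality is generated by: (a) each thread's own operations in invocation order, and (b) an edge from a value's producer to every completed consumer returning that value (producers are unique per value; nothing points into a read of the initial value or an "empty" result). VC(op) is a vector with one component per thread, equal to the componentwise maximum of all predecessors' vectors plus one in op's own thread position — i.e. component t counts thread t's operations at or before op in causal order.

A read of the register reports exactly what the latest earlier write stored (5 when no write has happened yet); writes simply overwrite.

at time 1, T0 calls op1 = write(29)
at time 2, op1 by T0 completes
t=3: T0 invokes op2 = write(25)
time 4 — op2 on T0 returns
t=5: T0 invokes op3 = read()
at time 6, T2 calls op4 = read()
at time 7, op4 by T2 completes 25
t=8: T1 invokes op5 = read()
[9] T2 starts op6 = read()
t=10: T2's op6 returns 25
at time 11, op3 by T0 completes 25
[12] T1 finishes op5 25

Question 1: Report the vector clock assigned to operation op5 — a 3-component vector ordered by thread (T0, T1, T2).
Answer: (2, 1, 0)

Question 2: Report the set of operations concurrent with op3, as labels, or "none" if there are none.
Answer: op4, op5, op6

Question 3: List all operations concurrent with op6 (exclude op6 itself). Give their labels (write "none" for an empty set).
Answer: op3, op5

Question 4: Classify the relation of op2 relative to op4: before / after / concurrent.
Answer: before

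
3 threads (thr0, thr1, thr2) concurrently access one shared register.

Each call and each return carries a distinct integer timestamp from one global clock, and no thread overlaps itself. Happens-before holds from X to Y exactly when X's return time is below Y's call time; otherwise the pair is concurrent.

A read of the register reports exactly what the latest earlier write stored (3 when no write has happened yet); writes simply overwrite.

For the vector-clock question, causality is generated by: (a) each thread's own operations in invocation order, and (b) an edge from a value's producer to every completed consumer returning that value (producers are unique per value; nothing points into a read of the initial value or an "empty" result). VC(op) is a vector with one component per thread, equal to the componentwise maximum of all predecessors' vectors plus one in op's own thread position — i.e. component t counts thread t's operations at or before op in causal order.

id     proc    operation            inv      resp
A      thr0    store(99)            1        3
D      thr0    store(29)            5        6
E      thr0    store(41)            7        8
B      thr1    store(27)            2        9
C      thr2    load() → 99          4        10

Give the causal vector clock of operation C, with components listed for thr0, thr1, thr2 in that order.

B, invoked 2, has no incoming edges; only thr1's bump applies → (0, 1, 0)
A, invoked 1, has no incoming edges; only thr0's bump applies → (1, 0, 0)
merge at C (invoked 4): VC(A)=(1, 0, 0), own-thread bump on thr2 → (1, 0, 1)
merge at D (invoked 5): VC(A)=(1, 0, 0), own-thread bump on thr0 → (2, 0, 0)
merge at E (invoked 7): VC(D)=(2, 0, 0), own-thread bump on thr0 → (3, 0, 0)
target: VC(C) = (1, 0, 1)

(1, 0, 1)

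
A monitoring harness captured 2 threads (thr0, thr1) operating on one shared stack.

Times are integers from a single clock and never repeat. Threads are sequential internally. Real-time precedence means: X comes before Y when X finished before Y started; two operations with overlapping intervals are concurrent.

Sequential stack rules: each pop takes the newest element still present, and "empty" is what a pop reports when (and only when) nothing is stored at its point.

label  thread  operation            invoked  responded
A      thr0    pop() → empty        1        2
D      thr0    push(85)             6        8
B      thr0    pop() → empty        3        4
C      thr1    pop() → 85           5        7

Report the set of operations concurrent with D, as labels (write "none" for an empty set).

D spans [6,8]; an op avoiding the whole window 6..8 is ordered, any other is concurrent
A [1,2]: before
B [3,4]: before
C [5,7]: concurrent

C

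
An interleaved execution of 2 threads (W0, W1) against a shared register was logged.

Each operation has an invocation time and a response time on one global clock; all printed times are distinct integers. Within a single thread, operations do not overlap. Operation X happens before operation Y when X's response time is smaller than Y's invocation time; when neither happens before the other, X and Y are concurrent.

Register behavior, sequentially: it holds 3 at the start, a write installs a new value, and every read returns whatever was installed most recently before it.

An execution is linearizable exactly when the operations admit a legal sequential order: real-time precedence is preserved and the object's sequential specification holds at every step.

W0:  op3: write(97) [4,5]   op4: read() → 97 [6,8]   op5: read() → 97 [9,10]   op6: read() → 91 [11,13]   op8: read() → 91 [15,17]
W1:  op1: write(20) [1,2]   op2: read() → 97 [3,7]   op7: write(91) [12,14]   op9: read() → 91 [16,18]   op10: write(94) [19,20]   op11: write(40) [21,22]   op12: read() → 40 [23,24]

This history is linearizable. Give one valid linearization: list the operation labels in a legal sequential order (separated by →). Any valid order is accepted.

op1 → op3 → op2 → op4 → op5 → op7 → op6 → op8 → op9 → op10 → op11 → op12

step 1: op1 write(20) — value 20
step 2: op3 write(97) — value 97
step 3: op2 read() → 97 — value 97
step 4: op4 read() → 97 — value 97
step 5: op5 read() → 97 — value 97
step 6: op7 write(91) — value 91
step 7: op6 read() → 91 — value 91
step 8: op8 read() → 91 — value 91
step 9: op9 read() → 91 — value 91
step 10: op10 write(94) — value 94
step 11: op11 write(40) — value 40
step 12: op12 read() → 40 — value 40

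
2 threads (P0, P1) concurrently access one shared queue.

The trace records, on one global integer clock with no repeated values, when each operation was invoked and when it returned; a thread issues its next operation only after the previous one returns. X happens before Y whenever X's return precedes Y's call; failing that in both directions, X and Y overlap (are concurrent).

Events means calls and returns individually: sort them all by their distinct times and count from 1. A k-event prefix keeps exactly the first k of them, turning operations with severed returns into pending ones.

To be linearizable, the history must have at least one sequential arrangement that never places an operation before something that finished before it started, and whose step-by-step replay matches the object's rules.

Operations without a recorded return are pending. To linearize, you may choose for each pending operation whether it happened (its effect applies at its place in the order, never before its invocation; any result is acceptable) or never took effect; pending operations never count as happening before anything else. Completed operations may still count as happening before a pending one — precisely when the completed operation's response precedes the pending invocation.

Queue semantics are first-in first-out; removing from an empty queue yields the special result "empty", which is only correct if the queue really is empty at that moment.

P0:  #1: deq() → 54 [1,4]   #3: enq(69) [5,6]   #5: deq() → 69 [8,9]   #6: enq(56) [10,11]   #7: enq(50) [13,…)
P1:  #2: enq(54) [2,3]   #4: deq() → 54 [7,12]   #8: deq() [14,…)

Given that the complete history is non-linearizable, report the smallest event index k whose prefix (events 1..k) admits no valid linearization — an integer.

12

events 1..11 are still linearizable — one witness is #2, #1, #3, #5, #4, #6:
after step 1 (#2 enq(54)): queue <54>
after step 2 (#1 deq() → 54): queue <>
after step 3 (#3 enq(69)): queue <69>
after step 4 (#5 deq() → 69): queue <>
after step 5 (#4 deq() (pending, included)): queue <>
after step 6 (#6 enq(56)): queue <56>
with event 12 included (#4 responding at time 12), all real-time-consistent orders fail
one such order, #1, #2, #3, #4, #5, #6, breaks at step 1 where #1 deq() → 54 is illegal
one such order, #1, #2, #3, #5, #4, #6, breaks at step 1 where #1 deq() → 54 is illegal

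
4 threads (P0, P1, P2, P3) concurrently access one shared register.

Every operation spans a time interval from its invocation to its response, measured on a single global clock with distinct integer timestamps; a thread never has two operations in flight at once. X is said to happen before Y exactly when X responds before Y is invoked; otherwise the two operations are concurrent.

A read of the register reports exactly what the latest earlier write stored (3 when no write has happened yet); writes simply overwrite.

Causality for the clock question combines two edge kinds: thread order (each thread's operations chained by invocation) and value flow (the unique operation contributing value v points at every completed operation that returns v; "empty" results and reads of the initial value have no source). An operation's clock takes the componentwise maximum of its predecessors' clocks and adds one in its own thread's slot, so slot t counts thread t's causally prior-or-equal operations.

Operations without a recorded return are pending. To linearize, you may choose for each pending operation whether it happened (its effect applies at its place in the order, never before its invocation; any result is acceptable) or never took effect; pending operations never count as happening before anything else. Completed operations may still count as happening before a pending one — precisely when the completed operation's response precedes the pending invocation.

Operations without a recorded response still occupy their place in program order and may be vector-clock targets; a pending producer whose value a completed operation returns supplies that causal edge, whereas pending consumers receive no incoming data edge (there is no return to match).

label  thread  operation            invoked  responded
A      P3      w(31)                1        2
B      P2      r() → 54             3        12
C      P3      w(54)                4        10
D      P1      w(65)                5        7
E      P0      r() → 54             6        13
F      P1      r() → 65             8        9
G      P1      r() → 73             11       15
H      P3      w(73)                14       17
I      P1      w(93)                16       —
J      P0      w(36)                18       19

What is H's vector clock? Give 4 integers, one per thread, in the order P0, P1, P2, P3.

(0, 0, 0, 3)

A, invoked 1, has no incoming edges; only P3's bump applies → (0, 0, 0, 1)
D, invoked 5, has no incoming edges; only P1's bump applies → (0, 1, 0, 0)
invoked at 4, C merges VC(A)=(0, 0, 0, 1) and bumps P3's slot → (0, 0, 0, 2)
invoked at 8, F merges VC(D)=(0, 1, 0, 0) and bumps P1's slot → (0, 2, 0, 0)
invoked at 14, H merges VC(C)=(0, 0, 0, 2) and bumps P3's slot → (0, 0, 0, 3)
invoked at 3, B merges VC(C)=(0, 0, 0, 2) and bumps P2's slot → (0, 0, 1, 2)
invoked at 6, E merges VC(C)=(0, 0, 0, 2) and bumps P0's slot → (1, 0, 0, 2)
invoked at 18, J merges VC(E)=(1, 0, 0, 2) and bumps P0's slot → (2, 0, 0, 2)
invoked at 11, G merges VC(F)=(0, 2, 0, 0), VC(H)=(0, 0, 0, 3) and bumps P1's slot → (0, 3, 0, 3)
invoked at 16, I merges VC(G)=(0, 3, 0, 3) and bumps P1's slot → (0, 4, 0, 3)
target: VC(H) = (0, 0, 0, 3)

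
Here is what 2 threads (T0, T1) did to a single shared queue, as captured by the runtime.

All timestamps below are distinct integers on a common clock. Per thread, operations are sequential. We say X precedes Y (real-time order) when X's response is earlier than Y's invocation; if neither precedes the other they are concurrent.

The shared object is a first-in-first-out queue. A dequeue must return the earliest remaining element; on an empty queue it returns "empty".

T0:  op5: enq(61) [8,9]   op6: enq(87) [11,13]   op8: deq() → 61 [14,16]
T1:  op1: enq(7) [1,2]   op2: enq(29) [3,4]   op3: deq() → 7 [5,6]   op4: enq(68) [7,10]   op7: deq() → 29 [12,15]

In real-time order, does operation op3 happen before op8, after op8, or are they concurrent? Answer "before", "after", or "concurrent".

op3 spans [5,6], op8 spans [14,16]
resp(op3)=6 < inv(op8)=14

before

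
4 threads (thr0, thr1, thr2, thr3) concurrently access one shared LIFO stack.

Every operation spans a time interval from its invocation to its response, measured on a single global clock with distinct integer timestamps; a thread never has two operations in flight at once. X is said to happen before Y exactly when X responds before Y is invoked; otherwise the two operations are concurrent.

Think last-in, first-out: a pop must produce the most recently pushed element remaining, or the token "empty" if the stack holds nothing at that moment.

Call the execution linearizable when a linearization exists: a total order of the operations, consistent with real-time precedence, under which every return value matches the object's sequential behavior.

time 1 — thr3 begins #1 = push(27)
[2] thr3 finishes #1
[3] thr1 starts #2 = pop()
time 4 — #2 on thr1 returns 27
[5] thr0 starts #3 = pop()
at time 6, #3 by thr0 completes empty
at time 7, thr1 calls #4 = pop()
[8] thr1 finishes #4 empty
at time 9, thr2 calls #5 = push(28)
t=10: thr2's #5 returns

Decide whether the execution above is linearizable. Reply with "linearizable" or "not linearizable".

linearizable

a witness: #1, #2, #3, #4, #5
1. #1 push(27), leaving stack <27>
2. #2 pop() → 27, leaving stack <>
3. #3 pop() → empty, leaving stack <>
4. #4 pop() → empty, leaving stack <>
5. #5 push(28), leaving stack <28>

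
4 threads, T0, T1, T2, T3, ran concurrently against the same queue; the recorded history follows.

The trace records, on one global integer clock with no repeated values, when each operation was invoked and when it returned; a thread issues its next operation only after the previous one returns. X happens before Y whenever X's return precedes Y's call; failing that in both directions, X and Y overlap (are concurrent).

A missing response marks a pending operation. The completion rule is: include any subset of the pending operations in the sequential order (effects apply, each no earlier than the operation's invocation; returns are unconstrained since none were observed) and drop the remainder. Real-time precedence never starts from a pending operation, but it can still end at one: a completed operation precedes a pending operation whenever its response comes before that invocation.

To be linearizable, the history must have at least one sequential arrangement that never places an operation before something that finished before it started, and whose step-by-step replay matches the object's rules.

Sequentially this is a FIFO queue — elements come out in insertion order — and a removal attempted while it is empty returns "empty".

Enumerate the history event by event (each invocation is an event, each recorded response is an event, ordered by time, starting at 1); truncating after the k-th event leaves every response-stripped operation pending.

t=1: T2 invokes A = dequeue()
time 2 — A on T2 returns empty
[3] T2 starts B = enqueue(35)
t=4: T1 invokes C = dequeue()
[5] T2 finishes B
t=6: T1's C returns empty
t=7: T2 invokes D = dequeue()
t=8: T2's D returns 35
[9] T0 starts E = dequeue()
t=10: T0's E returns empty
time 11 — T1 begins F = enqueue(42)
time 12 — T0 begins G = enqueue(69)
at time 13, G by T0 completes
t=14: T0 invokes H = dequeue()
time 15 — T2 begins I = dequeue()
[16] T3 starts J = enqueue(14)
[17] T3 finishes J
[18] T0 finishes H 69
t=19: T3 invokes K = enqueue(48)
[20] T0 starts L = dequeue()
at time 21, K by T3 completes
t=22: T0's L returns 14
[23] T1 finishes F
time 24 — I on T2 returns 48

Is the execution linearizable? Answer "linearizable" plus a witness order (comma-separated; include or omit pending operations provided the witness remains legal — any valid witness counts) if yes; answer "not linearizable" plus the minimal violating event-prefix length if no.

linearizable — witness: A, C, B, D, E, G, H, J, K, F, L, I

after step 1 (A dequeue() → empty): queue <>
after step 2 (C dequeue() → empty): queue <>
after step 3 (B enqueue(35)): queue <35>
after step 4 (D dequeue() → 35): queue <>
after step 5 (E dequeue() → empty): queue <>
after step 6 (G enqueue(69)): queue <69>
after step 7 (H dequeue() → 69): queue <>
after step 8 (J enqueue(14)): queue <14>
after step 9 (K enqueue(48)): queue <14,48>
after step 10 (F enqueue(42)): queue <14,48,42>
after step 11 (L dequeue() → 14): queue <48,42>
after step 12 (I dequeue() → 48): queue <42>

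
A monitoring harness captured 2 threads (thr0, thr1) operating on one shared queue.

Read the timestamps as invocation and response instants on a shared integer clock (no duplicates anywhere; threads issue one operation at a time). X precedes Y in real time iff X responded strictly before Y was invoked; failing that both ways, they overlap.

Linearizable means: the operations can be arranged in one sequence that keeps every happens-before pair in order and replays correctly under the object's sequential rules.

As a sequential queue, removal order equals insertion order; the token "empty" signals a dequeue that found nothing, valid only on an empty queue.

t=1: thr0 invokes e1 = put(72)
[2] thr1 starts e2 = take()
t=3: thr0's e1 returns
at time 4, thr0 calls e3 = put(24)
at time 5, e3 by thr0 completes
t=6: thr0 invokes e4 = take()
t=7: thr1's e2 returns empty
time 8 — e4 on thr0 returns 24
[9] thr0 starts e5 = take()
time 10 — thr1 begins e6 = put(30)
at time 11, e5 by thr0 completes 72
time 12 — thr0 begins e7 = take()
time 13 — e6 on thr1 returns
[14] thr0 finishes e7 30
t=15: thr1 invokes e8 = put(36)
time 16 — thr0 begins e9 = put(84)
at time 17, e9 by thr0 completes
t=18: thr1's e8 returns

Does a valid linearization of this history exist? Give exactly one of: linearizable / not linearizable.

not linearizable

already the first 8 events (up to e4's response at time 8) admit no linearization; the first 7 still do
4 orders of the 4 completed queue ops respect real time; none is legal
e.g. e1, e2, e3, e4: illegal at step 2, since e2 take() → empty cannot apply there
e.g. e1, e3, e2, e4: illegal at step 3, since e2 take() → empty cannot apply there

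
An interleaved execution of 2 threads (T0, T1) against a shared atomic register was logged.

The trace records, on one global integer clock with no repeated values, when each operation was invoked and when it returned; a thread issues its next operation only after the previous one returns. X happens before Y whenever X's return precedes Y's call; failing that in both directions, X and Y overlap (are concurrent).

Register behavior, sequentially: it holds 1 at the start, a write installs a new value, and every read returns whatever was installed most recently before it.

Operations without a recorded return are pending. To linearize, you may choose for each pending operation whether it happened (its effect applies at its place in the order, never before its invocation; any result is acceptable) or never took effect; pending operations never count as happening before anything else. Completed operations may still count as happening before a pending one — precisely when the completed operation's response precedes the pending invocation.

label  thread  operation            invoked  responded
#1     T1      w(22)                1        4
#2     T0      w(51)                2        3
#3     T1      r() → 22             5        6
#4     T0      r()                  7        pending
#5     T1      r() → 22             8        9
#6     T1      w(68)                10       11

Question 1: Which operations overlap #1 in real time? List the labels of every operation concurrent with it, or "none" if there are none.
#2

concurrent with #1 ([1,4]): every op whose interval crosses 1..4
#2 [2,3]: concurrent
#3 [5,6]: after
#4 [7,…): after
#5 [8,9]: after
#6 [10,11]: after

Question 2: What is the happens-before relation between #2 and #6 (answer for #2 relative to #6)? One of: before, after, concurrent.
before

#2 spans [2,3], #6 spans [10,11]
resp(#2)=3 < inv(#6)=10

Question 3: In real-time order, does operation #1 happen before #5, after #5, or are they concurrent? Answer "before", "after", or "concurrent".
before

#1 spans [1,4], #5 spans [8,9]
resp(#1)=4 < inv(#5)=8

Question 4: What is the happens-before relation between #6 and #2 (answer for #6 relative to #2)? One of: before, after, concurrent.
after

#6 spans [10,11], #2 spans [2,3]
resp(#2)=3 < inv(#6)=10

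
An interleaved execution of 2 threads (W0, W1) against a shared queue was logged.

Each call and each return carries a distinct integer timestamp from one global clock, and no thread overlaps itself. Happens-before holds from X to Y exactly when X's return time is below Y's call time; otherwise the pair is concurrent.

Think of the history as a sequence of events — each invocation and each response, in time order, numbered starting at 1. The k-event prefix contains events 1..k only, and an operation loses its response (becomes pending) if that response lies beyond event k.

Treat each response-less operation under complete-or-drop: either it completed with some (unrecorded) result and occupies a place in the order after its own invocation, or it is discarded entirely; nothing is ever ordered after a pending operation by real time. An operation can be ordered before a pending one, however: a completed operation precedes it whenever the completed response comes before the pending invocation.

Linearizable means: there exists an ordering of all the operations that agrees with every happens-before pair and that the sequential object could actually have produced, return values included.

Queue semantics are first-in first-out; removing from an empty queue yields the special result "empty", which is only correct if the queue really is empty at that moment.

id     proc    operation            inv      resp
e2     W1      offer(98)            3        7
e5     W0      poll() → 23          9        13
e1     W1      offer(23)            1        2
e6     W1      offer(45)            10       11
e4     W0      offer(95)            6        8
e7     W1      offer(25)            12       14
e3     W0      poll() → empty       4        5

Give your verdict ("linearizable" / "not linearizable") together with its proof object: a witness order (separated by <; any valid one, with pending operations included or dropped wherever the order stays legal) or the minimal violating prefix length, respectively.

not linearizable — minimal violating prefix: 5 events

the violation lands at event 5, e3's response at time 5: events 1..4 linearize, events 1..5 do not
one real-time candidate order over the 2 completed operations — the queue replay rejects it
every completion of the 1 pending operation (e2) was checked; none linearizes
for example e1, e3 (pending dropped) fails at step 2: e3 poll() → empty is not legal there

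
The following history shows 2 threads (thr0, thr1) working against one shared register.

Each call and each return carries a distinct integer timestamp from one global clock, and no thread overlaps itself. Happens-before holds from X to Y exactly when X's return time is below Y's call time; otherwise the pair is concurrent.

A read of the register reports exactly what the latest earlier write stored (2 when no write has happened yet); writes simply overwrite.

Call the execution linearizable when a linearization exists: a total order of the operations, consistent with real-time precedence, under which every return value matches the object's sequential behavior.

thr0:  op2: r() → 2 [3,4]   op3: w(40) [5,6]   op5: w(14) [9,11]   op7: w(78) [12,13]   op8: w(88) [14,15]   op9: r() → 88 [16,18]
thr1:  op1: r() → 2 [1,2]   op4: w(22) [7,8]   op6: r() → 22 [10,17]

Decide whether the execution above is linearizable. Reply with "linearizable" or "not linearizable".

linearizable

a witness: op1, op2, op3, op4, op6, op5, op7, op8, op9
1. op1 r() → 2, leaving value 2
2. op2 r() → 2, leaving value 2
3. op3 w(40), leaving value 40
4. op4 w(22), leaving value 22
5. op6 r() → 22, leaving value 22
6. op5 w(14), leaving value 14
7. op7 w(78), leaving value 78
8. op8 w(88), leaving value 88
9. op9 r() → 88, leaving value 88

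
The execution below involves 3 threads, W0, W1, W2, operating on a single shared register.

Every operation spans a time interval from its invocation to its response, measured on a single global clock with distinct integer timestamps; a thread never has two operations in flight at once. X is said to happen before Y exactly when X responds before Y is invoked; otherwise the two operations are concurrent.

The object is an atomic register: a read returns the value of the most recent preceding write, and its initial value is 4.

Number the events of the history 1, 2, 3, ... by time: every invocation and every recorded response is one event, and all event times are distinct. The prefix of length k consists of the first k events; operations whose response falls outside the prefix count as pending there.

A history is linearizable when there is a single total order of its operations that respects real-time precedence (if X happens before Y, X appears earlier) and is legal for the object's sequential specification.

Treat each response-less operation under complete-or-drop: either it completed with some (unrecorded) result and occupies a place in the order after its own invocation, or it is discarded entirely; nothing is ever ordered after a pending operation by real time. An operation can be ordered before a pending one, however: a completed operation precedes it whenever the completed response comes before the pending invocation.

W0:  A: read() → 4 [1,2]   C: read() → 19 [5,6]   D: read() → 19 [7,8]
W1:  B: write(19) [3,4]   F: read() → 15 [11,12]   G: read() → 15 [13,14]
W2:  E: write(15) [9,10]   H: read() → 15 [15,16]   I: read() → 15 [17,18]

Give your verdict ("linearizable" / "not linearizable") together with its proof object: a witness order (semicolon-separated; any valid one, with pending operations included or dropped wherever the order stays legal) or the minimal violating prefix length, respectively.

step 1: A read() → 4 — value 4
step 2: B write(19) — value 19
step 3: C read() → 19 — value 19
step 4: D read() → 19 — value 19
step 5: E write(15) — value 15
step 6: F read() → 15 — value 15
step 7: G read() → 15 — value 15
step 8: H read() → 15 — value 15
step 9: I read() → 15 — value 15

linearizable — witness: A; B; C; D; E; F; G; H; I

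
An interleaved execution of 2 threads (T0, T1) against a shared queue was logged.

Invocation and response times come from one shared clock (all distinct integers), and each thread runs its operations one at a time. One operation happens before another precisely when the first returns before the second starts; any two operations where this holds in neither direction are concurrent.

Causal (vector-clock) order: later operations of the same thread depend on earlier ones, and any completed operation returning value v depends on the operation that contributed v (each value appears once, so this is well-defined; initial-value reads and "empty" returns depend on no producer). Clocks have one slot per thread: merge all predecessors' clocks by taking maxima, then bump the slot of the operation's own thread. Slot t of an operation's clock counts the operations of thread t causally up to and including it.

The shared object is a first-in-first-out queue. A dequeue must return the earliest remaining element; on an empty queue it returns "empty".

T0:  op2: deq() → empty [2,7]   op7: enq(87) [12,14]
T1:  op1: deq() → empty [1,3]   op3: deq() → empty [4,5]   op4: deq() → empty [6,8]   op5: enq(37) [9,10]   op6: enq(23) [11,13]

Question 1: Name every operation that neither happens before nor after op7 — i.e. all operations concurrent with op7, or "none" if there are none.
op7 runs from 12 to 14; window-overlapping ops are concurrent
op1 [1,3]: before
op2 [2,7]: before
op3 [4,5]: before
op4 [6,8]: before
op5 [9,10]: before
op6 [11,13]: concurrent

op6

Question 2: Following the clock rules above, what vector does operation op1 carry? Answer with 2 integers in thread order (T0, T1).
op1 (invocation 1): nothing precedes it; T1's component alone gives (0, 1)
op2 (invocation 2): nothing precedes it; T0's component alone gives (1, 0)
VC(op3, invoked at 4): max of VC(op1)=(0, 1), then +1 on thread T1 → (0, 2)
VC(op7, invoked at 12): max of VC(op2)=(1, 0), then +1 on thread T0 → (2, 0)
VC(op4, invoked at 6): max of VC(op3)=(0, 2), then +1 on thread T1 → (0, 3)
VC(op5, invoked at 9): max of VC(op4)=(0, 3), then +1 on thread T1 → (0, 4)
VC(op6, invoked at 11): max of VC(op5)=(0, 4), then +1 on thread T1 → (0, 5)
target: VC(op1) = (0, 1)

(0, 1)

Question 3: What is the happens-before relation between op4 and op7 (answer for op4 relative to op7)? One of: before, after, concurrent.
op4 spans [6,8], op7 spans [12,14]
resp(op4)=8 < inv(op7)=12

before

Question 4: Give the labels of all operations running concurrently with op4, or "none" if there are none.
op4 spans [6,8]; an op avoiding the whole window 6..8 is ordered, any other is concurrent
op1 [1,3]: before
op2 [2,7]: concurrent
op3 [4,5]: before
op5 [9,10]: after
op6 [11,13]: after
op7 [12,14]: after

op2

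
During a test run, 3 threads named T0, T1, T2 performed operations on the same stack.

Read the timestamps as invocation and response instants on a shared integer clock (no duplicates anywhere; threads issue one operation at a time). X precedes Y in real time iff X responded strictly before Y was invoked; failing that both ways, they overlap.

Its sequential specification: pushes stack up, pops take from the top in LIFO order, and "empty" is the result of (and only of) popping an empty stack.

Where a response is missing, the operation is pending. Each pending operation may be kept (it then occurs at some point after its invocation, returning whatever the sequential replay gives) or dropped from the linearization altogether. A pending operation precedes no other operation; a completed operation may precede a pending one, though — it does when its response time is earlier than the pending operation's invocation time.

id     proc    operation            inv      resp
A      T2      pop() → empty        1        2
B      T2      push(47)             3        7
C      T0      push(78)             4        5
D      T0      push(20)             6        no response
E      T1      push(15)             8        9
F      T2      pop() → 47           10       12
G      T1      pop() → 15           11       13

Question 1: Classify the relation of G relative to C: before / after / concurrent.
after

G spans [11,13], C spans [4,5]
resp(C)=5 < inv(G)=11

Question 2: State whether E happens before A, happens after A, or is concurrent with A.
after

E spans [8,9], A spans [1,2]
resp(A)=2 < inv(E)=8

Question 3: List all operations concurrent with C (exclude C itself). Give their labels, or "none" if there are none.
B

overlap test against C [4,5]: concurrent iff the interval meets 4..5
A [1,2]: before
B [3,7]: concurrent
D [6,…): after
E [8,9]: after
F [10,12]: after
G [11,13]: after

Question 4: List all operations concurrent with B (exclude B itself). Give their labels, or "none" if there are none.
C, D

concurrent with B ([3,7]): every op whose interval crosses 3..7
A [1,2]: before
C [4,5]: concurrent
D [6,…): concurrent
E [8,9]: after
F [10,12]: after
G [11,13]: after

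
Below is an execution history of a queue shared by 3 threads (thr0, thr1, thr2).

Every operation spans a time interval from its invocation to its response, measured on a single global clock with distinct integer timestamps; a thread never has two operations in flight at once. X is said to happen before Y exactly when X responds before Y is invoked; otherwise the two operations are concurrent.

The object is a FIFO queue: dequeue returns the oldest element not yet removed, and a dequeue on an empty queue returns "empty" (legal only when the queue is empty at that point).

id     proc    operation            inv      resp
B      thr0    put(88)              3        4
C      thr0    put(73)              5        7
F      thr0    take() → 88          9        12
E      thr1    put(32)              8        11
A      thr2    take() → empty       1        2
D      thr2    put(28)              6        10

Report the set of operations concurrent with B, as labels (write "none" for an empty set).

none

overlap test against B [3,4]: concurrent iff the interval meets 3..4
A [1,2]: before
C [5,7]: after
D [6,10]: after
E [8,11]: after
F [9,12]: after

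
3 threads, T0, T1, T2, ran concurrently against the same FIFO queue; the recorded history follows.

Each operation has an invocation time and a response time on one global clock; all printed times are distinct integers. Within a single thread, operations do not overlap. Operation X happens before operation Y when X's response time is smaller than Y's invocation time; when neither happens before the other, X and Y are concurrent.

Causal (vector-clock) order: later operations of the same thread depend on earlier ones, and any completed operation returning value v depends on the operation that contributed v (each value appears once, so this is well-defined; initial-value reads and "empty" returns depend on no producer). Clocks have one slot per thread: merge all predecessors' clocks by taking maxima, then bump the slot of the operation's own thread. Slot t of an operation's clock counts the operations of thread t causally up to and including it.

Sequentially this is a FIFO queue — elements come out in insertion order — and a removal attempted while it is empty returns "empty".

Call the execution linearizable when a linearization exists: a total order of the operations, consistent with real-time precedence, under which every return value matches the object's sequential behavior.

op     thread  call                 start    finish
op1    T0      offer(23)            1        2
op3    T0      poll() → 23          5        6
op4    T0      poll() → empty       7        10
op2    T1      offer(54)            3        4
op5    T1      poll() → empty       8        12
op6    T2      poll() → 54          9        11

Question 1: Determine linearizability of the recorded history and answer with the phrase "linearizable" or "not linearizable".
one valid linearization: op1, op2, op3, op6, op4, op5
after step 1 (op1 offer(23)): queue <23>
after step 2 (op2 offer(54)): queue <23,54>
after step 3 (op3 poll() → 23): queue <54>
after step 4 (op6 poll() → 54): queue <>
after step 5 (op4 poll() → empty): queue <>
after step 6 (op5 poll() → empty): queue <>

linearizable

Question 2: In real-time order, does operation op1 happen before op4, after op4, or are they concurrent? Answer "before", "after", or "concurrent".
op1 spans [1,2], op4 spans [7,10]
resp(op1)=2 < inv(op4)=7

before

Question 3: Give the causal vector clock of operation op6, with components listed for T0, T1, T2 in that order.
op2 (invocation 3): nothing precedes it; T1's component alone gives (0, 1, 0)
op1 (invocation 1): nothing precedes it; T0's component alone gives (1, 0, 0)
merge at op6 (invoked 9): VC(op2)=(0, 1, 0), own-thread bump on T2 → (0, 1, 1)
merge at op5 (invoked 8): VC(op2)=(0, 1, 0), own-thread bump on T1 → (0, 2, 0)
merge at op3 (invoked 5): VC(op1)=(1, 0, 0), own-thread bump on T0 → (2, 0, 0)
merge at op4 (invoked 7): VC(op3)=(2, 0, 0), own-thread bump on T0 → (3, 0, 0)
target: VC(op6) = (0, 1, 1)

(0, 1, 1)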